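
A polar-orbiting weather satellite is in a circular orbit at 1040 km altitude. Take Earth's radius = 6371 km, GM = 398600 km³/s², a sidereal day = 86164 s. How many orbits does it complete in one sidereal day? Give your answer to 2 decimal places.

13.57

Semi-major axis a = 6371 + 1040 = 7411 km. Period T = 2π√(a³/μ) = 2π√(7411³/398600) = 6349.3 s = 105.82 min.
Orbits per sidereal day = 86164 / 6349.3 = 13.571.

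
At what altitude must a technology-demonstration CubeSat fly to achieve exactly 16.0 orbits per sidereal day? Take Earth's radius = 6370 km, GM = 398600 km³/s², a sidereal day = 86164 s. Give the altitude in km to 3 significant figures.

270 km

Required period T = 86164 / 16.0 = 5385.2 s.
From T = 2π√(a³/μ): a = (μ T²/4π²)^(1/3) = (398600 × 5385.2² / 4π²)^(1/3) = 6640 km.
Altitude h = a − R = 6640 − 6370 = 270 km.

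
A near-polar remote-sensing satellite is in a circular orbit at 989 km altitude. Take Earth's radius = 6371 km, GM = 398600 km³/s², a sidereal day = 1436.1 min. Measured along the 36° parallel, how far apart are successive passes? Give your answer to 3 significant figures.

2360 km

Semi-major axis a = 6371 + 989 = 7360 km. Period T = 2π√(a³/μ) = 2π√(7360³/398600) = 6283.9 s = 104.73 min.
Node shift per orbit = (6283.9/86166) × 360° = 26.25°.
Equatorial spacing = 26.25 × 111.2 km/° = 2919 km.
At 36° latitude, spacing = 2919 × cos(36°) = 2362 km.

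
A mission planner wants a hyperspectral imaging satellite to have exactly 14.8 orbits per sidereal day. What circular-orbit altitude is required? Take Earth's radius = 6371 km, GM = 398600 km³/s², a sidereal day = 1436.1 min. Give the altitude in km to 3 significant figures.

Required period T = 86166 / 14.8 = 5822.0 s.
From T = 2π√(a³/μ): a = (μ T²/4π²)^(1/3) = (398600 × 5822.0² / 4π²)^(1/3) = 6995 km.
Altitude h = a − R = 6995 − 6371 = 624 km.

624 km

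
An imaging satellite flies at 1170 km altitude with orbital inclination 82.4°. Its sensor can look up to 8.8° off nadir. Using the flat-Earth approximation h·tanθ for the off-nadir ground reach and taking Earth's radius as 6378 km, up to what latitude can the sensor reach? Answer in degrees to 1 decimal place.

84.0°

For a prograde orbit the ground track reaches latitude ±i = ±82.4°.
Sensor half-swath on the ground ≈ 1170·tan(8.8°) = 181 km = 1.63° of latitude.
Maximum observable latitude ≈ 82.4 + 1.63 = 84.0°.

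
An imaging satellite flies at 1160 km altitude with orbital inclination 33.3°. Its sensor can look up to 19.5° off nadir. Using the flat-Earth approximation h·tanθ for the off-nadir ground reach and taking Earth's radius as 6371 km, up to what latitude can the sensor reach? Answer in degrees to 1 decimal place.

For a prograde orbit the ground track reaches latitude ±i = ±33.3°.
Sensor half-swath on the ground ≈ 1160·tan(19.5°) = 411 km = 3.69° of latitude.
Maximum observable latitude ≈ 33.3 + 3.69 = 37.0°.

37.0°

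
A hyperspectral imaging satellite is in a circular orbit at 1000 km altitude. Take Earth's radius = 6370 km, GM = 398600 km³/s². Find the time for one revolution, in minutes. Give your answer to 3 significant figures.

Semi-major axis a = 6370 + 1000 = 7370 km. Period T = 2π√(a³/μ) = 2π√(7370³/398600) = 6296.7 s = 104.94 min.

105 min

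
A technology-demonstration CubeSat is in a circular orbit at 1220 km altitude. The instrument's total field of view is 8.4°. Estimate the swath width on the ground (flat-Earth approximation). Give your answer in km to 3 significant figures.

179 km

Half-angle = 8.4°/2 = 4.2°.
Swath width ≈ 2h·tan(θ/2) = 2 × 1220 × tan(4.2°) = 179.2 km.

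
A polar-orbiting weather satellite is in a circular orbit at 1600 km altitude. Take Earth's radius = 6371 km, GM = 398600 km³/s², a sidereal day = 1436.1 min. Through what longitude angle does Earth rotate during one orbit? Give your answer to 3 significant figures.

29.6°

Semi-major axis a = 6371 + 1600 = 7971 km. Period T = 2π√(a³/μ) = 2π√(7971³/398600) = 7082.4 s = 118.04 min.
During one orbit Earth rotates (7082.4 / 86166) × 360° = 29.59°.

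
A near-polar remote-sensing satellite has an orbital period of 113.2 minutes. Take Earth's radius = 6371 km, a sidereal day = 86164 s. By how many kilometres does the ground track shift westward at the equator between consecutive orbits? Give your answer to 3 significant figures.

3160 km

T = 113.2 min = 6792.0 s.
During one orbit Earth rotates (6792.0 / 86164) × 360° = 28.38°.
At the equator that is 28.38° × (2π·6371/360) km/° = 28.38 × 111.2 = 3155 km.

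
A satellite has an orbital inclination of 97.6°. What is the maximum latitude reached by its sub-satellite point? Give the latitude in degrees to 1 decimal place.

Retrograde orbit: the ground track reaches ±(180° − i) = ±(180 − 97.6) = ±82.4°.

82.4°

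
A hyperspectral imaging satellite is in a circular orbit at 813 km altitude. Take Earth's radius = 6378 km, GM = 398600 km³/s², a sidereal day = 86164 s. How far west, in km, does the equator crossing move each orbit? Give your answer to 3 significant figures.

Semi-major axis a = 6378 + 813 = 7191 km. Period T = 2π√(a³/μ) = 2π√(7191³/398600) = 6068.7 s = 101.14 min.
During one orbit Earth rotates (6068.7 / 86164) × 360° = 25.36°.
At the equator that is 25.36° × (2π·6378/360) km/° = 25.36 × 111.3 = 2822 km.

2820 km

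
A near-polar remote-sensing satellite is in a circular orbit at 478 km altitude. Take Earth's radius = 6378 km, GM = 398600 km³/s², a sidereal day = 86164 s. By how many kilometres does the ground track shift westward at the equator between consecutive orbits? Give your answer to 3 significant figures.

Semi-major axis a = 6378 + 478 = 6856 km. Period T = 2π√(a³/μ) = 2π√(6856³/398600) = 5649.6 s = 94.16 min.
During one orbit Earth rotates (5649.6 / 86164) × 360° = 23.60°.
At the equator that is 23.60° × (2π·6378/360) km/° = 23.60 × 111.3 = 2628 km.

2630 km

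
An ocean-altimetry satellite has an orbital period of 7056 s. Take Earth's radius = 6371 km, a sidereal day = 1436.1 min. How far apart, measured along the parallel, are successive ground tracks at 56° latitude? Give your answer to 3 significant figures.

Node shift per orbit = (7056.0/86166) × 360° = 29.48°.
Equatorial spacing = 29.48 × 111.2 km/° = 3278 km.
At 56° latitude, spacing = 3278 × cos(56°) = 1833 km.

1830 km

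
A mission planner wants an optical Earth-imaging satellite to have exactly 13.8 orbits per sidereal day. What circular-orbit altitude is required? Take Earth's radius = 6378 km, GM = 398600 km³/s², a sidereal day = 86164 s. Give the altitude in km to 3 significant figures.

Required period T = 86164 / 13.8 = 6243.8 s.
From T = 2π√(a³/μ): a = (μ T²/4π²)^(1/3) = (398600 × 6243.8² / 4π²)^(1/3) = 7329 km.
Altitude h = a − R = 7329 − 6378 = 951 km.

951 km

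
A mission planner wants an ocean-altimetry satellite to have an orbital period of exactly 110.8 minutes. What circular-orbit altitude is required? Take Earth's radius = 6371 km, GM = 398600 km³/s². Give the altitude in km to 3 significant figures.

T = 110.8 min = 6648.0 s.
From T = 2π√(a³/μ): a = (μ T²/4π²)^(1/3) = (398600 × 6648.0² / 4π²)^(1/3) = 7642 km.
Altitude h = a − R = 7642 − 6371 = 1271 km.

1270 km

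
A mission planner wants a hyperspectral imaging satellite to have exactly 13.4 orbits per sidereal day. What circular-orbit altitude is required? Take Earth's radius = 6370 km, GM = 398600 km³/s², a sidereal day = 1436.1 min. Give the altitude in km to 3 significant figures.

Required period T = 86166 / 13.4 = 6430.3 s.
From T = 2π√(a³/μ): a = (μ T²/4π²)^(1/3) = (398600 × 6430.3² / 4π²)^(1/3) = 7474 km.
Altitude h = a − R = 7474 − 6370 = 1104 km.

1100 km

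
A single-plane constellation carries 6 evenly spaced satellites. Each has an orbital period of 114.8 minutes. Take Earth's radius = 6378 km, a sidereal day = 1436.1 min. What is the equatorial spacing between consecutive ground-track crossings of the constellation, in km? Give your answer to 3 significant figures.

T = 114.8 min = 6888.0 s.
Single-satellite node shift = (6888.0/86166) × 360° = 28.78°.
With 6 satellites evenly phased, successive equator crossings are 28.78/6 = 4.796° apart.
That is 4.796 × 111.3 = 534 km at the equator.

534 km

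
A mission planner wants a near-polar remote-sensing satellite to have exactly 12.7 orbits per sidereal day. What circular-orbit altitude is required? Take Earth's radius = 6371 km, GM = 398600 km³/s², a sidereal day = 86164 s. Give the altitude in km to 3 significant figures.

1370 km

Required period T = 86164 / 12.7 = 6784.6 s.
From T = 2π√(a³/μ): a = (μ T²/4π²)^(1/3) = (398600 × 6784.6² / 4π²)^(1/3) = 7746 km.
Altitude h = a − R = 7746 − 6371 = 1375 km.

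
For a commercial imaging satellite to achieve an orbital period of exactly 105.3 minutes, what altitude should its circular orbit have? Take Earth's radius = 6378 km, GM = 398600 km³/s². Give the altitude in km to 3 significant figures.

T = 105.3 min = 6318.0 s.
From T = 2π√(a³/μ): a = (μ T²/4π²)^(1/3) = (398600 × 6318.0² / 4π²)^(1/3) = 7387 km.
Altitude h = a − R = 7387 − 6378 = 1009 km.

1010 km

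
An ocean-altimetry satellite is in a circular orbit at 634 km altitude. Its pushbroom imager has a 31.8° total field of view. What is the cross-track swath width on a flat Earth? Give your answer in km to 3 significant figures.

361 km

Half-angle = 31.8°/2 = 15.9°.
Swath width ≈ 2h·tan(θ/2) = 2 × 634 × tan(15.9°) = 361.2 km.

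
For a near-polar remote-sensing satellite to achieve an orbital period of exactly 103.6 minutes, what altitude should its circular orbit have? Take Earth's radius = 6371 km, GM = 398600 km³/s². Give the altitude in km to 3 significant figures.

936 km

T = 103.6 min = 6216.0 s.
From T = 2π√(a³/μ): a = (μ T²/4π²)^(1/3) = (398600 × 6216.0² / 4π²)^(1/3) = 7307 km.
Altitude h = a − R = 7307 − 6371 = 936 km.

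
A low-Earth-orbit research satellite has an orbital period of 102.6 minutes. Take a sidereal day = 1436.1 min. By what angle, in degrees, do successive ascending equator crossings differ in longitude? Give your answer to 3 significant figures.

25.7°

T = 102.6 min = 6156.0 s.
During one orbit Earth rotates (6156.0 / 86166) × 360° = 25.72°.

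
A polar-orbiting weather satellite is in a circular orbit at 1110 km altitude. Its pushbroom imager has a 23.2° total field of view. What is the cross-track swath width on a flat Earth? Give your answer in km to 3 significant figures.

Half-angle = 23.2°/2 = 11.6°.
Swath width ≈ 2h·tan(θ/2) = 2 × 1110 × tan(11.6°) = 455.7 km.

456 km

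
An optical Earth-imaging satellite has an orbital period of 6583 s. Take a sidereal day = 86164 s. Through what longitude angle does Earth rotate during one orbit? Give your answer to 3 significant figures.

During one orbit Earth rotates (6583.0 / 86164) × 360° = 27.50°.

27.5°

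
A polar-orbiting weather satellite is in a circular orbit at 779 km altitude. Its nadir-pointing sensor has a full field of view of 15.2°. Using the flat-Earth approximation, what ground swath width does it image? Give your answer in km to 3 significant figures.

Half-angle = 15.2°/2 = 7.6°.
Swath width ≈ 2h·tan(θ/2) = 2 × 779 × tan(7.6°) = 207.9 km.

208 km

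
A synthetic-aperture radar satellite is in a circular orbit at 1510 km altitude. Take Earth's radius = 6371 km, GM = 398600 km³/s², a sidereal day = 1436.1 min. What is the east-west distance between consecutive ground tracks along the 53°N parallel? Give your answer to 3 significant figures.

Semi-major axis a = 6371 + 1510 = 7881 km. Period T = 2π√(a³/μ) = 2π√(7881³/398600) = 6962.8 s = 116.05 min.
Node shift per orbit = (6962.8/86166) × 360° = 29.09°.
Equatorial spacing = 29.09 × 111.2 km/° = 3235 km.
At 53° latitude, spacing = 3235 × cos(53°) = 1947 km.

1950 km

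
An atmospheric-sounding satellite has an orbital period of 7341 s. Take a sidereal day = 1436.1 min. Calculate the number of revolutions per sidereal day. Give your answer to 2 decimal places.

Orbits per sidereal day = 86166 / 7341.0 = 11.738.

11.74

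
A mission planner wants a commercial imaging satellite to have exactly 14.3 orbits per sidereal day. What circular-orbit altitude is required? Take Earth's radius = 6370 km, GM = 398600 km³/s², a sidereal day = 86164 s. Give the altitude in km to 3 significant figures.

Required period T = 86164 / 14.3 = 6025.5 s.
From T = 2π√(a³/μ): a = (μ T²/4π²)^(1/3) = (398600 × 6025.5² / 4π²)^(1/3) = 7157 km.
Altitude h = a − R = 7157 − 6370 = 787 km.

787 km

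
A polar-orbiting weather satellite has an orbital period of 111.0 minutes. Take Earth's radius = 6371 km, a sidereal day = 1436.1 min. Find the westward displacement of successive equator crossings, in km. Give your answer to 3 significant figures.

T = 111.0 min = 6660.0 s.
During one orbit Earth rotates (6660.0 / 86166) × 360° = 27.83°.
At the equator that is 27.83° × (2π·6371/360) km/° = 27.83 × 111.2 = 3094 km.

3090 km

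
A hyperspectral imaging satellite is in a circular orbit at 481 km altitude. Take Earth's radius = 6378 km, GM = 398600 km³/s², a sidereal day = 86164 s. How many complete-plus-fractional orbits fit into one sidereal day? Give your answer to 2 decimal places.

Semi-major axis a = 6378 + 481 = 6859 km. Period T = 2π√(a³/μ) = 2π√(6859³/398600) = 5653.3 s = 94.22 min.
Orbits per sidereal day = 86164 / 5653.3 = 15.241.

15.24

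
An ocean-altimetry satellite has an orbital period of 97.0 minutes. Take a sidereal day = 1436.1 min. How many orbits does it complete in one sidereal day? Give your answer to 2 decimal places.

T = 97.0 min = 5820.0 s.
Orbits per sidereal day = 86166 / 5820.0 = 14.805.

14.81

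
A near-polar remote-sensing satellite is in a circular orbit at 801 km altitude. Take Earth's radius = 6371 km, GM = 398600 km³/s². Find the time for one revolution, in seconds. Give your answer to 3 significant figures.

6040 seconds

Semi-major axis a = 6371 + 801 = 7172 km. Period T = 2π√(a³/μ) = 2π√(7172³/398600) = 6044.7 s = 100.74 min.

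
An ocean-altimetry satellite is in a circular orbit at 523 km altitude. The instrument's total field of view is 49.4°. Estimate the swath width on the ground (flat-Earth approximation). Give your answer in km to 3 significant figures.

481 km

Half-angle = 49.4°/2 = 24.7°.
Swath width ≈ 2h·tan(θ/2) = 2 × 523 × tan(24.7°) = 481.1 km.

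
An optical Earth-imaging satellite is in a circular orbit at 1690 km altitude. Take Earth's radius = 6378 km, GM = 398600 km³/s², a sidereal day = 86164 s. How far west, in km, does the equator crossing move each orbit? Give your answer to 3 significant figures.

Semi-major axis a = 6378 + 1690 = 8068 km. Period T = 2π√(a³/μ) = 2π√(8068³/398600) = 7212.1 s = 120.20 min.
During one orbit Earth rotates (7212.1 / 86164) × 360° = 30.13°.
At the equator that is 30.13° × (2π·6378/360) km/° = 30.13 × 111.3 = 3354 km.

3350 km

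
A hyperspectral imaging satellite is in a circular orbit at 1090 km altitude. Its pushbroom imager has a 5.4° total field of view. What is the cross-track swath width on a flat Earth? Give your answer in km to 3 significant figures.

Half-angle = 5.4°/2 = 2.7°.
Swath width ≈ 2h·tan(θ/2) = 2 × 1090 × tan(2.7°) = 102.8 km.

103 km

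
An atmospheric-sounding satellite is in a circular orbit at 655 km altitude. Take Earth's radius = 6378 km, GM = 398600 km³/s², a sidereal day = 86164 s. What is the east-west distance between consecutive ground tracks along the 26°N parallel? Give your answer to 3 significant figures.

Semi-major axis a = 6378 + 655 = 7033 km. Period T = 2π√(a³/μ) = 2π√(7033³/398600) = 5869.8 s = 97.83 min.
Node shift per orbit = (5869.8/86164) × 360° = 24.52°.
Equatorial spacing = 24.52 × 111.3 km/° = 2730 km.
At 26° latitude, spacing = 2730 × cos(26°) = 2454 km.

2450 km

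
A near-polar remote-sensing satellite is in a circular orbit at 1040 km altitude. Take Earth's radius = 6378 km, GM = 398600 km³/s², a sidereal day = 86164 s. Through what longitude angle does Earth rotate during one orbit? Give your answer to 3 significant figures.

26.6°

Semi-major axis a = 6378 + 1040 = 7418 km. Period T = 2π√(a³/μ) = 2π√(7418³/398600) = 6358.3 s = 105.97 min.
During one orbit Earth rotates (6358.3 / 86164) × 360° = 26.57°.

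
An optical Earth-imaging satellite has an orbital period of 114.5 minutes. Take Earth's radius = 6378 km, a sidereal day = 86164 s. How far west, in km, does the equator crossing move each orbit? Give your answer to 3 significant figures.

T = 114.5 min = 6870.0 s.
During one orbit Earth rotates (6870.0 / 86164) × 360° = 28.70°.
At the equator that is 28.70° × (2π·6378/360) km/° = 28.70 × 111.3 = 3195 km.

3200 km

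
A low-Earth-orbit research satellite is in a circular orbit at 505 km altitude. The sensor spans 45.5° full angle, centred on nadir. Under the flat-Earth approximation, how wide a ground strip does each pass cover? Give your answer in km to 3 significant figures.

424 km

Half-angle = 45.5°/2 = 22.75°.
Swath width ≈ 2h·tan(θ/2) = 2 × 505 × tan(22.75°) = 423.5 km.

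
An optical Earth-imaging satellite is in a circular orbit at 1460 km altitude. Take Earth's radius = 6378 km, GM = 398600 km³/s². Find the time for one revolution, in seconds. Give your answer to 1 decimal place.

Semi-major axis a = 6378 + 1460 = 7838 km. Period T = 2π√(a³/μ) = 2π√(7838³/398600) = 6905.9 s = 115.10 min.

6905.9 seconds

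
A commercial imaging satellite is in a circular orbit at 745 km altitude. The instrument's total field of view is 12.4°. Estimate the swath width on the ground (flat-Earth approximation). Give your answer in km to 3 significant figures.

162 km

Half-angle = 12.4°/2 = 6.2°.
Swath width ≈ 2h·tan(θ/2) = 2 × 745 × tan(6.2°) = 161.9 km.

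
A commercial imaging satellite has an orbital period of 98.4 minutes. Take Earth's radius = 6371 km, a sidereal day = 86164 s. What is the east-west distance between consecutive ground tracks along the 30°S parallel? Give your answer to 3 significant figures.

2380 km

T = 98.4 min = 5904.0 s.
Node shift per orbit = (5904.0/86164) × 360° = 24.67°.
Equatorial spacing = 24.67 × 111.2 km/° = 2743 km.
At 30° latitude, spacing = 2743 × cos(30°) = 2375 km.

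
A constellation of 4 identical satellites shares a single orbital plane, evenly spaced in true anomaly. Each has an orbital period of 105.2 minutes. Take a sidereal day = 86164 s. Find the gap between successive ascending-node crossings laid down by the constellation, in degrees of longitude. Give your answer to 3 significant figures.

T = 105.2 min = 6312.0 s.
Single-satellite node shift = (6312.0/86164) × 360° = 26.37°.
With 4 satellites evenly phased, successive equator crossings are 26.37/4 = 6.593° apart.

6.59°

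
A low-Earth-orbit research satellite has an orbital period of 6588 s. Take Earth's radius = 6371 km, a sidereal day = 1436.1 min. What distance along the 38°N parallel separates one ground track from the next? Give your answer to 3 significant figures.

Node shift per orbit = (6588.0/86166) × 360° = 27.52°.
Equatorial spacing = 27.52 × 111.2 km/° = 3061 km.
At 38° latitude, spacing = 3061 × cos(38°) = 2412 km.

2410 km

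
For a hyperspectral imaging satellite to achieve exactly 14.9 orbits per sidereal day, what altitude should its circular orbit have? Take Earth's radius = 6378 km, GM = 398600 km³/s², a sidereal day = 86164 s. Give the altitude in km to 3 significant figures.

585 km

Required period T = 86164 / 14.9 = 5782.8 s.
From T = 2π√(a³/μ): a = (μ T²/4π²)^(1/3) = (398600 × 5782.8² / 4π²)^(1/3) = 6963 km.
Altitude h = a − R = 6963 − 6378 = 585 km.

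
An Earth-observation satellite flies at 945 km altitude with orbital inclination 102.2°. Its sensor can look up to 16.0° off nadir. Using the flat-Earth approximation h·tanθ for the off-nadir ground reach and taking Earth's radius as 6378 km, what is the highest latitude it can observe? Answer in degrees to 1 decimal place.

Retrograde orbit: the ground track reaches ±(180° − i) = ±(180 − 102.2) = ±77.8°.
Sensor half-swath on the ground ≈ 945·tan(16.0°) = 271 km = 2.43° of latitude.
Maximum observable latitude ≈ 77.8 + 2.43 = 80.2°.

80.2°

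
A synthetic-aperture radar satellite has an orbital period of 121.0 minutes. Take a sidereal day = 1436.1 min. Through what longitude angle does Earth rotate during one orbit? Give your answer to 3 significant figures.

30.3°

T = 121.0 min = 7260.0 s.
During one orbit Earth rotates (7260.0 / 86166) × 360° = 30.33°.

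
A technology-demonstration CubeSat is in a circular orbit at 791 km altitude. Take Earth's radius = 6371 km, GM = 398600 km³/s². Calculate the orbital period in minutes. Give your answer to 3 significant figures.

Semi-major axis a = 6371 + 791 = 7162 km. Period T = 2π√(a³/μ) = 2π√(7162³/398600) = 6032.0 s = 100.53 min.

101 min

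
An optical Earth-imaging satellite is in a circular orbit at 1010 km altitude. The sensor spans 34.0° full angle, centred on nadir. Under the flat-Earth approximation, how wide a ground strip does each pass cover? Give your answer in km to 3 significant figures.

Half-angle = 34.0°/2 = 17°.
Swath width ≈ 2h·tan(θ/2) = 2 × 1010 × tan(17°) = 617.6 km.

618 km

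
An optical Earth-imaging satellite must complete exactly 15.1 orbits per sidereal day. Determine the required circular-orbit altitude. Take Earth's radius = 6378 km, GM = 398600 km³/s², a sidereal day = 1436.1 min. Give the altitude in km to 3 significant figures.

524 km

Required period T = 86166 / 15.1 = 5706.4 s.
From T = 2π√(a³/μ): a = (μ T²/4π²)^(1/3) = (398600 × 5706.4² / 4π²)^(1/3) = 6902 km.
Altitude h = a − R = 6902 − 6378 = 524 km.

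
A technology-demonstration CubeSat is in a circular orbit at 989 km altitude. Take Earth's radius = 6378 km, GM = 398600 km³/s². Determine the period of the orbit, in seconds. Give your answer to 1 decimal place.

6292.8 seconds

Semi-major axis a = 6378 + 989 = 7367 km. Period T = 2π√(a³/μ) = 2π√(7367³/398600) = 6292.8 s = 104.88 min.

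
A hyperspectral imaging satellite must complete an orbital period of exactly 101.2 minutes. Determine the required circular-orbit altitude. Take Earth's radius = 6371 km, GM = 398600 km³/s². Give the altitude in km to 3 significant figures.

823 km

T = 101.2 min = 6072.0 s.
From T = 2π√(a³/μ): a = (μ T²/4π²)^(1/3) = (398600 × 6072.0² / 4π²)^(1/3) = 7194 km.
Altitude h = a − R = 7194 − 6371 = 823 km.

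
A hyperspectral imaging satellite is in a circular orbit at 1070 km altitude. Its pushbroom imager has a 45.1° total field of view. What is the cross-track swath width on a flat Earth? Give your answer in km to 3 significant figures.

Half-angle = 45.1°/2 = 22.55°.
Swath width ≈ 2h·tan(θ/2) = 2 × 1070 × tan(22.55°) = 888.6 km.

889 km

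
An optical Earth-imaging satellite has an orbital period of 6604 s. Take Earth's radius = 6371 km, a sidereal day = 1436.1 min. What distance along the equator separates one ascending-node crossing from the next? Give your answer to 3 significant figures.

During one orbit Earth rotates (6604.0 / 86166) × 360° = 27.59°.
At the equator that is 27.59° × (2π·6371/360) km/° = 27.59 × 111.2 = 3068 km.

3070 km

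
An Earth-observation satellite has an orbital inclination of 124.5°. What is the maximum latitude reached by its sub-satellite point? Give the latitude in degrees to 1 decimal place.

55.5°

Retrograde orbit: the ground track reaches ±(180° − i) = ±(180 − 124.5) = ±55.5°.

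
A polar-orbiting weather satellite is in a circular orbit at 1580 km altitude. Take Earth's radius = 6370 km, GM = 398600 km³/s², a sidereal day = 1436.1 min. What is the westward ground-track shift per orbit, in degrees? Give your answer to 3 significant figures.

29.5°

Semi-major axis a = 6370 + 1580 = 7950 km. Period T = 2π√(a³/μ) = 2π√(7950³/398600) = 7054.4 s = 117.57 min.
During one orbit Earth rotates (7054.4 / 86166) × 360° = 29.47°.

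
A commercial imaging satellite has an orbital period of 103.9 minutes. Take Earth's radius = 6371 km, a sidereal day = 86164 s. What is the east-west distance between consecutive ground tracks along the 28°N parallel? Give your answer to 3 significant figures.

2560 km

T = 103.9 min = 6234.0 s.
Node shift per orbit = (6234.0/86164) × 360° = 26.05°.
Equatorial spacing = 26.05 × 111.2 km/° = 2896 km.
At 28° latitude, spacing = 2896 × cos(28°) = 2557 km.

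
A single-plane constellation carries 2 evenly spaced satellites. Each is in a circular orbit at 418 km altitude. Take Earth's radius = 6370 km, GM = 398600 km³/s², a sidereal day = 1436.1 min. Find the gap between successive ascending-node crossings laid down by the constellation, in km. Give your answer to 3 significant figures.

Semi-major axis a = 6370 + 418 = 6788 km. Period T = 2π√(a³/μ) = 2π√(6788³/398600) = 5565.8 s = 92.76 min.
Single-satellite node shift = (5565.8/86166) × 360° = 23.25°.
With 2 satellites evenly phased, successive equator crossings are 23.25/2 = 11.627° apart.
That is 11.627 × 111.2 = 1293 km at the equator.

1290 km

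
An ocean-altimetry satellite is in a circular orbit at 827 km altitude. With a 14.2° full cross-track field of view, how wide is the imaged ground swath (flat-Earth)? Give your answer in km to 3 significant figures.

Half-angle = 14.2°/2 = 7.1°.
Swath width ≈ 2h·tan(θ/2) = 2 × 827 × tan(7.1°) = 206.0 km.

206 km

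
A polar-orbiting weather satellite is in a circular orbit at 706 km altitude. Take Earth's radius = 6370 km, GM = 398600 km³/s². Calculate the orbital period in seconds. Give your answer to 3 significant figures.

Semi-major axis a = 6370 + 706 = 7076 km. Period T = 2π√(a³/μ) = 2π√(7076³/398600) = 5923.7 s = 98.73 min.

5920 seconds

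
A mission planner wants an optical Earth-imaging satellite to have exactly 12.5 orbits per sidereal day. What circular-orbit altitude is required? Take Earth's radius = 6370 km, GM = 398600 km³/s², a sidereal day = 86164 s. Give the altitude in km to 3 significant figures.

Required period T = 86164 / 12.5 = 6893.1 s.
From T = 2π√(a³/μ): a = (μ T²/4π²)^(1/3) = (398600 × 6893.1² / 4π²)^(1/3) = 7828 km.
Altitude h = a − R = 7828 − 6370 = 1458 km.

1460 km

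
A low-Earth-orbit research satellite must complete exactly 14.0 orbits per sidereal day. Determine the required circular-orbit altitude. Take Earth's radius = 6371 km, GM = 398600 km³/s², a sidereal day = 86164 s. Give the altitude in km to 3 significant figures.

Required period T = 86164 / 14.0 = 6154.6 s.
From T = 2π√(a³/μ): a = (μ T²/4π²)^(1/3) = (398600 × 6154.6² / 4π²)^(1/3) = 7259 km.
Altitude h = a − R = 7259 − 6371 = 888 km.

888 km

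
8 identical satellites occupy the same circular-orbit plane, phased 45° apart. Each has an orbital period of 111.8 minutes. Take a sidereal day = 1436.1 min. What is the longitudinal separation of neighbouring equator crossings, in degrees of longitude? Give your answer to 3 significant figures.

T = 111.8 min = 6708.0 s.
Single-satellite node shift = (6708.0/86166) × 360° = 28.03°.
With 8 satellites evenly phased, successive equator crossings are 28.03/8 = 3.503° apart.

3.50°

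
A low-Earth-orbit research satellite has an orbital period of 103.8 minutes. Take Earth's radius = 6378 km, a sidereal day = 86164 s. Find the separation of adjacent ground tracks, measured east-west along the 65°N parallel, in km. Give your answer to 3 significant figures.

1220 km

T = 103.8 min = 6228.0 s.
Node shift per orbit = (6228.0/86164) × 360° = 26.02°.
Equatorial spacing = 26.02 × 111.3 km/° = 2897 km.
At 65° latitude, spacing = 2897 × cos(65°) = 1224 km.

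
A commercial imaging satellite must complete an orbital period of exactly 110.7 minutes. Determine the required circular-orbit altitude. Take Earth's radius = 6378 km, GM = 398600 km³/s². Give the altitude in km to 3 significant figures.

T = 110.7 min = 6642.0 s.
From T = 2π√(a³/μ): a = (μ T²/4π²)^(1/3) = (398600 × 6642.0² / 4π²)^(1/3) = 7637 km.
Altitude h = a − R = 7637 − 6378 = 1259 km.

1260 km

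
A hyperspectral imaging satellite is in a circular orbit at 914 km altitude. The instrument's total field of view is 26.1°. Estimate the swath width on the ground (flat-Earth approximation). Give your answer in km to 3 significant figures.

Half-angle = 26.1°/2 = 13.05°.
Swath width ≈ 2h·tan(θ/2) = 2 × 914 × tan(13.05°) = 423.7 km.

424 km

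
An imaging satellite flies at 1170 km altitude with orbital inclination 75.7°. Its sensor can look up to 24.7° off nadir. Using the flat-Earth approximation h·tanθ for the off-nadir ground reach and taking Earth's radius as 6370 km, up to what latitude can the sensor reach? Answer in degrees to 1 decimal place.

For a prograde orbit the ground track reaches latitude ±i = ±75.7°.
Sensor half-swath on the ground ≈ 1170·tan(24.7°) = 538 km = 4.84° of latitude.
Maximum observable latitude ≈ 75.7 + 4.84 = 80.5°.

80.5°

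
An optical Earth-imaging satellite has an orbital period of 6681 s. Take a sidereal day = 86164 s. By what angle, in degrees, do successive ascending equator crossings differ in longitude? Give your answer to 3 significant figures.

During one orbit Earth rotates (6681.0 / 86164) × 360° = 27.91°.

27.9°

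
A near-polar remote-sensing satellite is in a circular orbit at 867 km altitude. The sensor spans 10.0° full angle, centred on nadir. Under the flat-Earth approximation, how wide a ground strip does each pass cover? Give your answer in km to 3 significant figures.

Half-angle = 10.0°/2 = 5°.
Swath width ≈ 2h·tan(θ/2) = 2 × 867 × tan(5°) = 151.7 km.

152 km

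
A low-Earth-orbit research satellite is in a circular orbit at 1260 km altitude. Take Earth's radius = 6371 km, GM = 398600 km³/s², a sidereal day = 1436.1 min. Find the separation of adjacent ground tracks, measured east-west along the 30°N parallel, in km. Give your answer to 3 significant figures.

2670 km

Semi-major axis a = 6371 + 1260 = 7631 km. Period T = 2π√(a³/μ) = 2π√(7631³/398600) = 6634.1 s = 110.57 min.
Node shift per orbit = (6634.1/86166) × 360° = 27.72°.
Equatorial spacing = 27.72 × 111.2 km/° = 3082 km.
At 30° latitude, spacing = 3082 × cos(30°) = 2669 km.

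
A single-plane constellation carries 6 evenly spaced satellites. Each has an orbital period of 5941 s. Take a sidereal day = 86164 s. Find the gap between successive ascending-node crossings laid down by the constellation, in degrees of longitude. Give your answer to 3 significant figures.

4.14°

Single-satellite node shift = (5941.0/86164) × 360° = 24.82°.
With 6 satellites evenly phased, successive equator crossings are 24.82/6 = 4.137° apart.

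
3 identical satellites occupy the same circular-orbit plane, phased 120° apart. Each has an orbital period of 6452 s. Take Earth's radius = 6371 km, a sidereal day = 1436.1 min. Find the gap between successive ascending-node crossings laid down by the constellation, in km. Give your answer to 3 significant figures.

999 km

Single-satellite node shift = (6452.0/86166) × 360° = 26.96°.
With 3 satellites evenly phased, successive equator crossings are 26.96/3 = 8.985° apart.
That is 8.985 × 111.2 = 999 km at the equator.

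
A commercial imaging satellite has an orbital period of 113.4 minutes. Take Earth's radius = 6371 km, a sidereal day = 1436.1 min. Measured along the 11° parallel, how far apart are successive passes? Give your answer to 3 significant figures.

T = 113.4 min = 6804.0 s.
Node shift per orbit = (6804.0/86166) × 360° = 28.43°.
Equatorial spacing = 28.43 × 111.2 km/° = 3161 km.
At 11° latitude, spacing = 3161 × cos(11°) = 3103 km.

3100 km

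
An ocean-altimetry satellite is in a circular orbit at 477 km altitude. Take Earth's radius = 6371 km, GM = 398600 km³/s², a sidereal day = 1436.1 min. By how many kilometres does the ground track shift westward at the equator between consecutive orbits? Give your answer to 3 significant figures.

Semi-major axis a = 6371 + 477 = 6848 km. Period T = 2π√(a³/μ) = 2π√(6848³/398600) = 5639.7 s = 94.00 min.
During one orbit Earth rotates (5639.7 / 86166) × 360° = 23.56°.
At the equator that is 23.56° × (2π·6371/360) km/° = 23.56 × 111.2 = 2620 km.

2620 km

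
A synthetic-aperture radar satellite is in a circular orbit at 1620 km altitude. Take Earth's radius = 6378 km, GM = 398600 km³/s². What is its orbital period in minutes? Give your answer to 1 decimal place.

118.6 min

Semi-major axis a = 6378 + 1620 = 7998 km. Period T = 2π√(a³/μ) = 2π√(7998³/398600) = 7118.4 s = 118.64 min.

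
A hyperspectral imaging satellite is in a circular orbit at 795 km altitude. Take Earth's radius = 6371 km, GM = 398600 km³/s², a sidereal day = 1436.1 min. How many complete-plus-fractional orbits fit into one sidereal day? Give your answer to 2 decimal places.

Semi-major axis a = 6371 + 795 = 7166 km. Period T = 2π√(a³/μ) = 2π√(7166³/398600) = 6037.1 s = 100.62 min.
Orbits per sidereal day = 86166 / 6037.1 = 14.273.

14.27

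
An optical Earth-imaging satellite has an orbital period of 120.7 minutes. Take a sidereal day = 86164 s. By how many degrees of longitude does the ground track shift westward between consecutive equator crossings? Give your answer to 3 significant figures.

T = 120.7 min = 7242.0 s.
During one orbit Earth rotates (7242.0 / 86164) × 360° = 30.26°.

30.3°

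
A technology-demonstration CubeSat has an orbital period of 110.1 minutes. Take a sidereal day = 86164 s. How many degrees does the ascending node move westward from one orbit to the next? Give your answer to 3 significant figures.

27.6°

T = 110.1 min = 6606.0 s.
During one orbit Earth rotates (6606.0 / 86164) × 360° = 27.60°.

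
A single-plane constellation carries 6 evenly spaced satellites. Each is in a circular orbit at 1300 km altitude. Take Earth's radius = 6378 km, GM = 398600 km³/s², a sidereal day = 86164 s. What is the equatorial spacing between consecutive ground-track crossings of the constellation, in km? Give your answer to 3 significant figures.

519 km

Semi-major axis a = 6378 + 1300 = 7678 km. Period T = 2π√(a³/μ) = 2π√(7678³/398600) = 6695.5 s = 111.59 min.
Single-satellite node shift = (6695.5/86164) × 360° = 27.97°.
With 6 satellites evenly phased, successive equator crossings are 27.97/6 = 4.662° apart.
That is 4.662 × 111.3 = 519 km at the equator.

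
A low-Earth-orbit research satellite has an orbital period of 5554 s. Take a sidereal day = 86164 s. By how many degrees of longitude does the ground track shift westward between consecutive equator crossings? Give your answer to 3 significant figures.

23.2°

During one orbit Earth rotates (5554.0 / 86164) × 360° = 23.21°.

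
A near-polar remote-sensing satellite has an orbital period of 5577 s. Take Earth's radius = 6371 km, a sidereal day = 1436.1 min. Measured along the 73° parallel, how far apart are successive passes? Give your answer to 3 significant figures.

758 km

Node shift per orbit = (5577.0/86166) × 360° = 23.30°.
Equatorial spacing = 23.30 × 111.2 km/° = 2591 km.
At 73° latitude, spacing = 2591 × cos(73°) = 758 km.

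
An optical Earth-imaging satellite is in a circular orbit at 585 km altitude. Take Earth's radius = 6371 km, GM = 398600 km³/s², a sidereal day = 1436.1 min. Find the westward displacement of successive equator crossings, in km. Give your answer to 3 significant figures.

2680 km

Semi-major axis a = 6371 + 585 = 6956 km. Period T = 2π√(a³/μ) = 2π√(6956³/398600) = 5773.7 s = 96.23 min.
During one orbit Earth rotates (5773.7 / 86166) × 360° = 24.12°.
At the equator that is 24.12° × (2π·6371/360) km/° = 24.12 × 111.2 = 2682 km.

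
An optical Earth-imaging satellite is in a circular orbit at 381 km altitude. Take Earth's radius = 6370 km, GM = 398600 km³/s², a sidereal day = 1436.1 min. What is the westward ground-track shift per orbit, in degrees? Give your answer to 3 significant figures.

Semi-major axis a = 6370 + 381 = 6751 km. Period T = 2π√(a³/μ) = 2π√(6751³/398600) = 5520.3 s = 92.01 min.
During one orbit Earth rotates (5520.3 / 86166) × 360° = 23.06°.

23.1°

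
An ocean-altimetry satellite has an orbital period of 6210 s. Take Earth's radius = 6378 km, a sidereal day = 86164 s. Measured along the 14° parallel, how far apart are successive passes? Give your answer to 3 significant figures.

2800 km

Node shift per orbit = (6210.0/86164) × 360° = 25.95°.
Equatorial spacing = 25.95 × 111.3 km/° = 2888 km.
At 14° latitude, spacing = 2888 × cos(14°) = 2802 km.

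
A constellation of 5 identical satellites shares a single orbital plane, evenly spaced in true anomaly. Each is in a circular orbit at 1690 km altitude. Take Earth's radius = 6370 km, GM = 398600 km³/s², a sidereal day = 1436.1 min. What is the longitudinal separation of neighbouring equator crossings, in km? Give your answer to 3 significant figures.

Semi-major axis a = 6370 + 1690 = 8060 km. Period T = 2π√(a³/μ) = 2π√(8060³/398600) = 7201.3 s = 120.02 min.
Single-satellite node shift = (7201.3/86166) × 360° = 30.09°.
With 5 satellites evenly phased, successive equator crossings are 30.09/5 = 6.017° apart.
That is 6.017 × 111.2 = 669 km at the equator.

669 km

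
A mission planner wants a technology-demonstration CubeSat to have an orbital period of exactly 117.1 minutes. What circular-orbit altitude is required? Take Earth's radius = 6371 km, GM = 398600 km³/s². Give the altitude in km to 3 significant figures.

1560 km

T = 117.1 min = 7026.0 s.
From T = 2π√(a³/μ): a = (μ T²/4π²)^(1/3) = (398600 × 7026.0² / 4π²)^(1/3) = 7929 km.
Altitude h = a − R = 7929 − 6371 = 1558 km.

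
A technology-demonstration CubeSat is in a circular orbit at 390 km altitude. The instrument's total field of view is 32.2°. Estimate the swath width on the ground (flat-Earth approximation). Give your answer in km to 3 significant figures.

225 km

Half-angle = 32.2°/2 = 16.1°.
Swath width ≈ 2h·tan(θ/2) = 2 × 390 × tan(16.1°) = 225.1 km.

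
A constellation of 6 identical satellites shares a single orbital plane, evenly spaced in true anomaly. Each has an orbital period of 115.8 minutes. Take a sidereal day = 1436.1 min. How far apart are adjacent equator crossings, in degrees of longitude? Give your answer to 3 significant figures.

T = 115.8 min = 6948.0 s.
Single-satellite node shift = (6948.0/86166) × 360° = 29.03°.
With 6 satellites evenly phased, successive equator crossings are 29.03/6 = 4.838° apart.

4.84°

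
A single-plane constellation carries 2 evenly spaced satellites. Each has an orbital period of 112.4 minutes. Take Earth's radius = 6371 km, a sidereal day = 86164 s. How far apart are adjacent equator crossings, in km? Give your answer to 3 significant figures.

1570 km

T = 112.4 min = 6744.0 s.
Single-satellite node shift = (6744.0/86164) × 360° = 28.18°.
With 2 satellites evenly phased, successive equator crossings are 28.18/2 = 14.088° apart.
That is 14.088 × 111.2 = 1567 km at the equator.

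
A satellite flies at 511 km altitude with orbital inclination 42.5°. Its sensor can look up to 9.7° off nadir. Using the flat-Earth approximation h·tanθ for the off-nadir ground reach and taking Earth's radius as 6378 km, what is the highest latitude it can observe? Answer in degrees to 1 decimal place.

For a prograde orbit the ground track reaches latitude ±i = ±42.5°.
Sensor half-swath on the ground ≈ 511·tan(9.7°) = 87 km = 0.78° of latitude.
Maximum observable latitude ≈ 42.5 + 0.78 = 43.3°.

43.3°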